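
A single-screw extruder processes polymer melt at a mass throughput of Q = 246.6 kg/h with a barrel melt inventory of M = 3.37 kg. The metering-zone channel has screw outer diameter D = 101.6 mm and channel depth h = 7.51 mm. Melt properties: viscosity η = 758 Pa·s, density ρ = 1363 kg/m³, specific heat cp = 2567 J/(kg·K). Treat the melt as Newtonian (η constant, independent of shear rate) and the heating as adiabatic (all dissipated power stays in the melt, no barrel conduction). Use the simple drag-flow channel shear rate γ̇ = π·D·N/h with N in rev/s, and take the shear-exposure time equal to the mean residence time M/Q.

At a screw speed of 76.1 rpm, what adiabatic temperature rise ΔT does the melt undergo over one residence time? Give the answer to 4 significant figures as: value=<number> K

Throughput in SI: Q_s = 246.6 kg/h ÷ 3600 s/h = 0.0685 kg/s
t_res = M / Q_s = 3.37 ÷ 0.0685 = 49.1971 s
Geometry in metres: D = 101.6 mm → 0.1016 m, h = 7.51 mm → 0.00751 m; screw speed N = 76.1 rpm = 1.26833 rev/s
Shear rate: γ̇ = πDN/h = π·0.1016·1.26833/0.00751 = 53.906 s⁻¹
Adiabatic rise: ΔT = η γ̇² t_res / (ρ cp) = 758·(53.906)²·49.1971 / (1363·2567) = 30.9714 K

value=30.97 K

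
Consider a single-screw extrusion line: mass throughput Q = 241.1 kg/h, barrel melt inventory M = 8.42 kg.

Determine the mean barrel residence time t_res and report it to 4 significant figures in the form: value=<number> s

Throughput in SI: Q_s = 241.1 kg/h ÷ 3600 s/h = 0.0669722 kg/s
t_res = M / Q_s = 8.42 ÷ 0.0669722 = 125.724 s

value=125.7 s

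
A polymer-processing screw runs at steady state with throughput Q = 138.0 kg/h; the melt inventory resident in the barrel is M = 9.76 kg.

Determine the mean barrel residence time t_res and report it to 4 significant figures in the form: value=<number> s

Q_s = Q / 3600 = 138.0 / 3600 = 0.0383333 kg/s
Mean residence time: t_res = M/Q_s = 9.76 kg / 0.0383333 kg/s = 254.609 s

value=254.6 s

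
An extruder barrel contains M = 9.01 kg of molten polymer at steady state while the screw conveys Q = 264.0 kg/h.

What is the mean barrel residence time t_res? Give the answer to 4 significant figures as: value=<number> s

value=122.9 s

Convert throughput: Q = 264.0 kg/h = 264.0/3600 = 0.0733333 kg/s
t_res = M / Q_s = 9.01 ÷ 0.0733333 = 122.864 s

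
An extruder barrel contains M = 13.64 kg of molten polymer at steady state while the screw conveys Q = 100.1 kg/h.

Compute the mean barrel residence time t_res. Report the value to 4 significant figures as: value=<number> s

Q_s = Q / 3600 = 100.1 / 3600 = 0.0278056 kg/s
t_res = M / Q_s = 13.64 / 0.0278056 = 490.549 s

value=490.5 s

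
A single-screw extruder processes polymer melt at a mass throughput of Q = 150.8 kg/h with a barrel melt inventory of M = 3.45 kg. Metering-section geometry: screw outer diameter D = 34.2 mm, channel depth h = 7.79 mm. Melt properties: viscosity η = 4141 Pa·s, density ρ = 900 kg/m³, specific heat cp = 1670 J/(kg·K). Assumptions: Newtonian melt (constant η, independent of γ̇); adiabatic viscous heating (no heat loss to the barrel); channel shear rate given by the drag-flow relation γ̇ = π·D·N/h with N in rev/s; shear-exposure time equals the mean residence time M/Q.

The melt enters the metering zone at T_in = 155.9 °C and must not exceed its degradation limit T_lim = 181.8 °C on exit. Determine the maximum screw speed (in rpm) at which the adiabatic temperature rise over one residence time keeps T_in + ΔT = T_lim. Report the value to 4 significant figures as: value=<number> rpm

Throughput in SI: Q_s = 150.8 kg/h ÷ 3600 s/h = 0.0418889 kg/s
t_res = M / Q_s = 3.45 / 0.0418889 = 82.3607 s
D = 34.2 mm = 0.0342 m;  h = 7.79 mm = 0.00779 m
ΔT_a = T_lim − T_in = 181.8 − 155.9 = 25.9 K
Invert ΔT = ηγ̇²t_res/(ρcp) for γ̇: γ̇_max² = ΔT_a ρ cp / (η t_res) = 25.9·900·1670 / (4141·82.3607) = 114.139 s⁻²
γ̇_max = sqrt(114.139) = 10.6836 s⁻¹
Solve γ̇ = πDN/h for N: N_max = γ̇_max·h/(π·D) = 10.6836 × 0.00779 / (π × 0.0342) = 0.774601 rev/s = 46.4761 rpm

value=46.48 rpm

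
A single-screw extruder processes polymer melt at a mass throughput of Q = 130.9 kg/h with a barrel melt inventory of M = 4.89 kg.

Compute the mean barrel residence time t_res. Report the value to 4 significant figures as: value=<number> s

Throughput in SI: Q_s = 130.9 kg/h ÷ 3600 s/h = 0.0363611 kg/s
t_res = M / Q_s = 4.89 ÷ 0.0363611 = 134.484 s

value=134.5 s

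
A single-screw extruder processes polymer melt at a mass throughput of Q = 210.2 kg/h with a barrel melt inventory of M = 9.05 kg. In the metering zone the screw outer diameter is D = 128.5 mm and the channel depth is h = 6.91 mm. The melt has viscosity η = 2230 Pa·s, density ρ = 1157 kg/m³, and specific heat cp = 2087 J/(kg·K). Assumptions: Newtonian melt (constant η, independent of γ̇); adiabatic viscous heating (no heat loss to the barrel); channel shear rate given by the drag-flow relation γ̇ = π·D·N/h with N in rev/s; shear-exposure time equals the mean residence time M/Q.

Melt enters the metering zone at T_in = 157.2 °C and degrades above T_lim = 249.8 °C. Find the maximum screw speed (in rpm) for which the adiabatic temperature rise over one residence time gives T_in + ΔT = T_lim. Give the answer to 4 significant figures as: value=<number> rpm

Q_s = Q / 3600 = 210.2 / 3600 = 0.0583889 kg/s
t_res = M / Q_s = 9.05 / 0.0583889 = 154.995 s
Convert to metres: D = 0.1285 m, h = 0.00691 m
ΔT_a = T_lim − T_in = 249.8 − 157.2 = 92.6 K
γ̇_max² = ΔT_a·ρ·cp / (η·t_res) = [92.6 × 1157 × 2087] / [2230 × 154.995] = 646.91 s⁻²
γ̇_max = sqrt(646.91) = 25.4344 s⁻¹
Solve γ̇ = πDN/h for N: N_max = γ̇_max·h/(π·D) = 25.4344 × 0.00691 / (π × 0.1285) = 0.435358 rev/s = 26.1215 rpm

value=26.12 rpm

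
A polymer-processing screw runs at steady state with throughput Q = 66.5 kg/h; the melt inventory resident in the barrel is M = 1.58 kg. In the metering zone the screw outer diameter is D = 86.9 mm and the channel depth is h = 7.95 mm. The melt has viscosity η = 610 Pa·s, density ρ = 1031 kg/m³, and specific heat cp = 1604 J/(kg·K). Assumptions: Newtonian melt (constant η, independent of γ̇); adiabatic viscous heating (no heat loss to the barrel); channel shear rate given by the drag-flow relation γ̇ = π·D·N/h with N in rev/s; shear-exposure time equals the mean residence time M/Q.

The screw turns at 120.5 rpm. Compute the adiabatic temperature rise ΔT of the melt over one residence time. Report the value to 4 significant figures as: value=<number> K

Q_s = Q / 3600 = 66.5 / 3600 = 0.0184722 kg/s
t_res = M / Q_s = 1.58 / 0.0184722 = 85.5338 s
Geometry in metres: D = 86.9 mm → 0.0869 m, h = 7.95 mm → 0.00795 m; screw speed N = 120.5 rpm = 2.00833 rev/s
γ̇ = π D N / h = (π)(0.0869)(2.00833) / 0.00795 = 68.9665 s⁻¹
ΔT = η·γ̇²·t_res/(ρ·cp) = [610 × 68.9665² × 85.5338] / [1031 × 1604] = 150.066 K

value=150.1 K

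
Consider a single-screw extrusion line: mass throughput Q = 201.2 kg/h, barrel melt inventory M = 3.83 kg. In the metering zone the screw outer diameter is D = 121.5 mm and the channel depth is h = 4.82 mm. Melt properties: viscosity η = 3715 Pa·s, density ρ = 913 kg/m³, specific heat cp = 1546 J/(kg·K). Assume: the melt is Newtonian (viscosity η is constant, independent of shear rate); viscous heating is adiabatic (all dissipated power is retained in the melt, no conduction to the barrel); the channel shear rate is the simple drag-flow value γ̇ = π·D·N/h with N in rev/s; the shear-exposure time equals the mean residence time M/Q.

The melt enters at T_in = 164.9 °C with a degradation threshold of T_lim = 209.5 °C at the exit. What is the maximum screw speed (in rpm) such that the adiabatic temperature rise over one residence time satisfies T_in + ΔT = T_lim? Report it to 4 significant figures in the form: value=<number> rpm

Q_s = Q / 3600 = 201.2 / 3600 = 0.0558889 kg/s
Mean residence time: t_res = M/Q_s = 3.83 kg / 0.0558889 kg/s = 68.5288 s
Convert to metres: D = 0.1215 m, h = 0.00482 m
Allowable rise: ΔT_a = T_lim − T_in = 209.5 − 164.9 = 44.6 K
γ̇_max² = ΔT_a·ρ·cp/(η·t_res) = 44.6·913·1546/(3715·68.5288) = 247.277 s⁻²
Take the square root: γ̇_max = √(247.277) = 15.725 s⁻¹
N_max = γ̇_max·h / (π·D) = 15.725 · 0.00482 / (π · 0.1215) = 0.198569 rev/s = 11.9142 rpm

value=11.91 rpm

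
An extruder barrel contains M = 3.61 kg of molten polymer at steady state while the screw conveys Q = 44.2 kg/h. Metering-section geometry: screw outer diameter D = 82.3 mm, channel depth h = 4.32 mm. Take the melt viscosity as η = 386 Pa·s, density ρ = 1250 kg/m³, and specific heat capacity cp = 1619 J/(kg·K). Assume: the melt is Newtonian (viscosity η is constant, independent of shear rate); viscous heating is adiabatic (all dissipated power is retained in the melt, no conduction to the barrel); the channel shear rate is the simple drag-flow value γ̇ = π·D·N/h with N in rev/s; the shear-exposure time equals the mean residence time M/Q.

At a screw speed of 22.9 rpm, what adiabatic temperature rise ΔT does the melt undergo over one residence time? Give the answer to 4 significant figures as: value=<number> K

value=29.26 K

Convert throughput: Q = 44.2 kg/h = 44.2/3600 = 0.0122778 kg/s
Mean residence time: t_res = M/Q_s = 3.61 kg / 0.0122778 kg/s = 294.027 s
Geometry in metres: D = 82.3 mm → 0.0823 m, h = 4.32 mm → 0.00432 m; screw speed N = 22.9 rpm = 0.381667 rev/s
γ̇ = π·D·N / h = π · 0.0823 · 0.381667 / 0.00432 = 22.8428 s⁻¹
Adiabatic rise: ΔT = η γ̇² t_res / (ρ cp) = 386·(22.8428)²·294.027 / (1250·1619) = 29.263 K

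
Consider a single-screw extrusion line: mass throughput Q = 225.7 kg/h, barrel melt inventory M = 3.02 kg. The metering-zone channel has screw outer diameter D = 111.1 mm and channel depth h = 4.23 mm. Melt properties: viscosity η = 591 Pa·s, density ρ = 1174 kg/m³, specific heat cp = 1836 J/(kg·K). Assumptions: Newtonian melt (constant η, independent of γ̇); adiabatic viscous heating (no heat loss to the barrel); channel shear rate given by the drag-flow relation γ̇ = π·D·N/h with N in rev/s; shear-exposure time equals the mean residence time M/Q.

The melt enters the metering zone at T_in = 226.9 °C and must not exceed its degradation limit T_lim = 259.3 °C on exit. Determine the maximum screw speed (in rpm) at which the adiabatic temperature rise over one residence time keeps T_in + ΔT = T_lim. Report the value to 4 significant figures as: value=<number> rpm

Throughput in SI: Q_s = 225.7 kg/h ÷ 3600 s/h = 0.0626944 kg/s
t_res = M / Q_s = 3.02 / 0.0626944 = 48.1701 s
Geometry in SI: D = 111.1 mm → 0.1111 m, h = 4.23 mm → 0.00423 m
ΔT_a = T_lim − T_in = 259.3 °C − 226.9 °C = 32.4 K
γ̇_max² = ΔT_a·ρ·cp / (η·t_res) = [32.4 × 1174 × 1836] / [591 × 48.1701] = 2453.13 s⁻²
Take the square root: γ̇_max = √(2453.13) = 49.5291 s⁻¹
N_max = γ̇_max h / (πD) = 49.5291·0.00423/(π·0.1111) = 0.600256 rev/s → ×60 = 36.0154 rpm

value=36.02 rpm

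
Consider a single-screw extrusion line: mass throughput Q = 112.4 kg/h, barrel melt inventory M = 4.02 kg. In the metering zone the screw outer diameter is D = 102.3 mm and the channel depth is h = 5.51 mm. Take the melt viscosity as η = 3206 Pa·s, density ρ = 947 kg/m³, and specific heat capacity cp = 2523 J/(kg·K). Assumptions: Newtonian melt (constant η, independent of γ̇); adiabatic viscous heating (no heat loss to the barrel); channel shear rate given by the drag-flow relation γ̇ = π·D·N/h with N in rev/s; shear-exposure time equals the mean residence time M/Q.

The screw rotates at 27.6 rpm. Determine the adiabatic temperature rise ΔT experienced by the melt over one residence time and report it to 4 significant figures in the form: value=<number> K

value=124.4 K

Throughput in SI: Q_s = 112.4 kg/h ÷ 3600 s/h = 0.0312222 kg/s
t_res = M / Q_s = 4.02 ÷ 0.0312222 = 128.754 s
D = 102.3 mm = 0.1023 m;  h = 5.51 mm = 0.00551 m;  N = 27.6 rpm / 60 = 0.46 rev/s
Shear rate: γ̇ = πDN/h = π·0.1023·0.46/0.00551 = 26.8307 s⁻¹
ΔT = η·γ̇²·t_res / (ρ·cp) = 3206 · (26.8307)² · 128.754 / (947 · 2523) = 124.372 K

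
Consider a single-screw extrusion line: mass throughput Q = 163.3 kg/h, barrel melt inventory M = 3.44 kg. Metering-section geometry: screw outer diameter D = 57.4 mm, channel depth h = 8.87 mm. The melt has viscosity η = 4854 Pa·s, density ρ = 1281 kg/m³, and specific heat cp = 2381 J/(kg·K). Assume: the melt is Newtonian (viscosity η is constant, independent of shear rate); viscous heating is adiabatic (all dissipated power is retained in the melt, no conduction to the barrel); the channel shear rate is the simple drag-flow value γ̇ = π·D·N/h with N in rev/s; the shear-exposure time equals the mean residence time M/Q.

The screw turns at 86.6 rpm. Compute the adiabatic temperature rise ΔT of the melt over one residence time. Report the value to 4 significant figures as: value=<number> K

Throughput in SI: Q_s = 163.3 kg/h ÷ 3600 s/h = 0.0453611 kg/s
t_res = M / Q_s = 3.44 / 0.0453611 = 75.8359 s
Geometry in metres: D = 57.4 mm → 0.0574 m, h = 8.87 mm → 0.00887 m; screw speed N = 86.6 rpm = 1.44333 rev/s
γ̇ = π·D·N / h = π · 0.0574 · 1.44333 / 0.00887 = 29.343 s⁻¹
ΔT = η·γ̇²·t_res / (ρ·cp) = 4854 · (29.343)² · 75.8359 / (1281 · 2381) = 103.914 K

value=103.9 K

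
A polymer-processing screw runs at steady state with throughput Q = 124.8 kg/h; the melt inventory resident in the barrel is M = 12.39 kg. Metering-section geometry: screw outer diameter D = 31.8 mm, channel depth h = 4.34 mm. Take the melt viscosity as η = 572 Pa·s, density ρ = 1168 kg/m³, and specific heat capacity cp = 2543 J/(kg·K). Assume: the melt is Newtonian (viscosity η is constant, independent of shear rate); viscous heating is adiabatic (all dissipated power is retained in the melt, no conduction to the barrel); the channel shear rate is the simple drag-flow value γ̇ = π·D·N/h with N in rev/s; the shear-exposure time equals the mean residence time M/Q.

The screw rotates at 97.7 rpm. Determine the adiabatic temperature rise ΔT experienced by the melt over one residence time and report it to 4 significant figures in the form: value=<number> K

value=96.70 K

Convert throughput: Q = 124.8 kg/h = 124.8/3600 = 0.0346667 kg/s
t_res = M / Q_s = 12.39 / 0.0346667 = 357.404 s
D = 31.8 mm = 0.0318 m;  h = 4.34 mm = 0.00434 m;  N = 97.7 rpm / 60 = 1.62833 rev/s
Shear rate: γ̇ = πDN/h = π·0.0318·1.62833/0.00434 = 37.4827 s⁻¹
ΔT = η·γ̇²·t_res/(ρ·cp) = [572 × 37.4827² × 357.404] / [1168 × 2543] = 96.7002 K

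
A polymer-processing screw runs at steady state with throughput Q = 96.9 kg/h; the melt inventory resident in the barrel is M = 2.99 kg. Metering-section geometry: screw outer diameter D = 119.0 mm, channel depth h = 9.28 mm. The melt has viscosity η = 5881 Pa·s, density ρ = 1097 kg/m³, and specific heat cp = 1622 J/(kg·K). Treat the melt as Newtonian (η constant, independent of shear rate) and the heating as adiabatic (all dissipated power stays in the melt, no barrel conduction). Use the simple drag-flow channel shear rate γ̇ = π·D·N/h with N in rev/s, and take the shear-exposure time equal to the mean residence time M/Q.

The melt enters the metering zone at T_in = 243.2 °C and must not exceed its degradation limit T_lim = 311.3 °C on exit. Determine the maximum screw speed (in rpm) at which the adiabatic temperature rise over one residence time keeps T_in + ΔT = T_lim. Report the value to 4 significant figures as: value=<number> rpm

Throughput in SI: Q_s = 96.9 kg/h ÷ 3600 s/h = 0.0269167 kg/s
t_res = M / Q_s = 2.99 / 0.0269167 = 111.084 s
Geometry in SI: D = 119.0 mm → 0.119 m, h = 9.28 mm → 0.00928 m
Allowable rise: ΔT_a = T_lim − T_in = 311.3 − 243.2 = 68.1 K
γ̇_max² = ΔT_a·ρ·cp/(η·t_res) = 68.1·1097·1622/(5881·111.084) = 185.483 s⁻²
γ̇_max = √185.483 = 13.6192 s⁻¹
Solve γ̇ = πDN/h for N: N_max = γ̇_max·h/(π·D) = 13.6192 × 0.00928 / (π × 0.119) = 0.338067 rev/s = 20.284 rpm

value=20.28 rpm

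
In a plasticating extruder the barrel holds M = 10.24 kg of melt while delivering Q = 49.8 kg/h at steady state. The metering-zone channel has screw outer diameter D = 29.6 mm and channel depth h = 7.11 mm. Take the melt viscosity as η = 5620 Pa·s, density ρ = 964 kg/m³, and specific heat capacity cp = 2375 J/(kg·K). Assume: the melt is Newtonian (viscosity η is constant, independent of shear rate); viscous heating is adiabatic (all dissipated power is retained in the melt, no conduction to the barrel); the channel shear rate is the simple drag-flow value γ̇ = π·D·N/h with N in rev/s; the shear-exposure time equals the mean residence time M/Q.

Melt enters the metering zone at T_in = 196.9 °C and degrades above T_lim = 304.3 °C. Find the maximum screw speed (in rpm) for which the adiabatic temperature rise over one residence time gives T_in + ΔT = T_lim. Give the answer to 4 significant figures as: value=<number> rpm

Throughput in SI: Q_s = 49.8 kg/h ÷ 3600 s/h = 0.0138333 kg/s
t_res = M / Q_s = 10.24 / 0.0138333 = 740.241 s
Convert to metres: D = 0.0296 m, h = 0.00711 m
Allowable rise: ΔT_a = T_lim − T_in = 304.3 − 196.9 = 107.4 K
γ̇_max² = ΔT_a·ρ·cp/(η·t_res) = 107.4·964·2375/(5620·740.241) = 59.1065 s⁻²
γ̇_max = √59.1065 = 7.68808 s⁻¹
N_max = γ̇_max·h / (π·D) = 7.68808 · 0.00711 / (π · 0.0296) = 0.587822 rev/s = 35.2693 rpm

value=35.27 rpm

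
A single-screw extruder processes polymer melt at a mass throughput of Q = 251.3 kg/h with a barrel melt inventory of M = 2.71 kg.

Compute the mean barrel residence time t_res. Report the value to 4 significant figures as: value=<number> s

Convert throughput: Q = 251.3 kg/h = 251.3/3600 = 0.0698056 kg/s
t_res = M / Q_s = 2.71 / 0.0698056 = 38.8221 s

value=38.82 s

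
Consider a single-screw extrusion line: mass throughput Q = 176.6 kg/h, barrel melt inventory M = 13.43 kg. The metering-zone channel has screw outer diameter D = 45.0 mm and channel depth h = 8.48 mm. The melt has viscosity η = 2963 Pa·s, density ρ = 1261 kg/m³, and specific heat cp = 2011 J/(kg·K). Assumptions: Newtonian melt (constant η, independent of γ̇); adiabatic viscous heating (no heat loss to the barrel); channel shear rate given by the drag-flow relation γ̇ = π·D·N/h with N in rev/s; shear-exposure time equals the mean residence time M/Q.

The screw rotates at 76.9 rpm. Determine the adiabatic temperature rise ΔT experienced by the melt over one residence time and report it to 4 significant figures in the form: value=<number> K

Convert throughput: Q = 176.6 kg/h = 176.6/3600 = 0.0490556 kg/s
t_res = M / Q_s = 13.43 ÷ 0.0490556 = 273.771 s
Geometry in metres: D = 45.0 mm → 0.045 m, h = 8.48 mm → 0.00848 m; screw speed N = 76.9 rpm = 1.28167 rev/s
γ̇ = π D N / h = (π)(0.045)(1.28167) / 0.00848 = 21.3669 s⁻¹
Adiabatic rise: ΔT = η γ̇² t_res / (ρ cp) = 2963·(21.3669)²·273.771 / (1261·2011) = 146.041 K

value=146.0 K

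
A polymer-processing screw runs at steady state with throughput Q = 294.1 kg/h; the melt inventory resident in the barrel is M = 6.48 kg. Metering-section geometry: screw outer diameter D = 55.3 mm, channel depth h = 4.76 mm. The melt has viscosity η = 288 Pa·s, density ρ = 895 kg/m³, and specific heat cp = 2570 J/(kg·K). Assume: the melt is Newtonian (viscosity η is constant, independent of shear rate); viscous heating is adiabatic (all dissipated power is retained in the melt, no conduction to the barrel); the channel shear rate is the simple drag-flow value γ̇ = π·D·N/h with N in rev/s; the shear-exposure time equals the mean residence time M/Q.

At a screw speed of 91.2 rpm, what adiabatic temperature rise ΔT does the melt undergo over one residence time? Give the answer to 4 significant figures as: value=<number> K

value=30.57 K

Throughput in SI: Q_s = 294.1 kg/h ÷ 3600 s/h = 0.0816944 kg/s
Mean residence time: t_res = M/Q_s = 6.48 kg / 0.0816944 kg/s = 79.32 s
D = 55.3 mm = 0.0553 m;  h = 4.76 mm = 0.00476 m;  N = 91.2 rpm / 60 = 1.52 rev/s
Shear rate: γ̇ = πDN/h = π·0.0553·1.52/0.00476 = 55.4768 s⁻¹
Adiabatic rise: ΔT = η γ̇² t_res / (ρ cp) = 288·(55.4768)²·79.32 / (895·2570) = 30.5662 K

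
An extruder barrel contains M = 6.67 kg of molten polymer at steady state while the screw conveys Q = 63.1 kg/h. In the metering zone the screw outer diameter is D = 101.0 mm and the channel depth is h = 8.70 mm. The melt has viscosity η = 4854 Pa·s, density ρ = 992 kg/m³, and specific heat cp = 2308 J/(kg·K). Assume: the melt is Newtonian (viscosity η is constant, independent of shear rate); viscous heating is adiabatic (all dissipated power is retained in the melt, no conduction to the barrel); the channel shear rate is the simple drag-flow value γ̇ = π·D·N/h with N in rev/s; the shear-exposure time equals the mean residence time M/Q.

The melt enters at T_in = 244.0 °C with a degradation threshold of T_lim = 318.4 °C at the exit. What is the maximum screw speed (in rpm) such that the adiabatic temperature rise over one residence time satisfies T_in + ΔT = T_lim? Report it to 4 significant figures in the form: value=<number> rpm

value=15.80 rpm

Convert throughput: Q = 63.1 kg/h = 63.1/3600 = 0.0175278 kg/s
Mean residence time: t_res = M/Q_s = 6.67 kg / 0.0175278 kg/s = 380.539 s
Geometry in SI: D = 101.0 mm → 0.101 m, h = 8.70 mm → 0.0087 m
ΔT_a = T_lim − T_in = 318.4 °C − 244.0 °C = 74.4 K
Invert ΔT = ηγ̇²t_res/(ρcp) for γ̇: γ̇_max² = ΔT_a ρ cp / (η t_res) = 74.4·992·2308 / (4854·380.539) = 92.2193 s⁻²
γ̇_max = √92.2193 = 9.60309 s⁻¹
N_max = γ̇_max·h / (π·D) = 9.60309 · 0.0087 / (π · 0.101) = 0.263305 rev/s = 15.7983 rpm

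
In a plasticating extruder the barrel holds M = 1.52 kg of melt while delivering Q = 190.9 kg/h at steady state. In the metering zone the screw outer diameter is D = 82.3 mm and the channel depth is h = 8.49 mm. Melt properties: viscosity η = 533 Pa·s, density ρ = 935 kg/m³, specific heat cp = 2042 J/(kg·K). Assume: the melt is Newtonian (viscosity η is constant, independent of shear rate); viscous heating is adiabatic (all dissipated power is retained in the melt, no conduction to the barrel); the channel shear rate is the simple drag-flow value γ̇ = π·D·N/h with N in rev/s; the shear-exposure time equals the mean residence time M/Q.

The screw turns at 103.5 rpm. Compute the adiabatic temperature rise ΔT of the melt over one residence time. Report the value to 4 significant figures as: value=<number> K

value=22.08 K

Throughput in SI: Q_s = 190.9 kg/h ÷ 3600 s/h = 0.0530278 kg/s
t_res = M / Q_s = 1.52 ÷ 0.0530278 = 28.6642 s
Geometry in metres: D = 82.3 mm → 0.0823 m, h = 8.49 mm → 0.00849 m; screw speed N = 103.5 rpm = 1.725 rev/s
γ̇ = π D N / h = (π)(0.0823)(1.725) / 0.00849 = 52.5329 s⁻¹
ΔT = η·γ̇²·t_res / (ρ·cp) = 533 · (52.5329)² · 28.6642 / (935 · 2042) = 22.0832 K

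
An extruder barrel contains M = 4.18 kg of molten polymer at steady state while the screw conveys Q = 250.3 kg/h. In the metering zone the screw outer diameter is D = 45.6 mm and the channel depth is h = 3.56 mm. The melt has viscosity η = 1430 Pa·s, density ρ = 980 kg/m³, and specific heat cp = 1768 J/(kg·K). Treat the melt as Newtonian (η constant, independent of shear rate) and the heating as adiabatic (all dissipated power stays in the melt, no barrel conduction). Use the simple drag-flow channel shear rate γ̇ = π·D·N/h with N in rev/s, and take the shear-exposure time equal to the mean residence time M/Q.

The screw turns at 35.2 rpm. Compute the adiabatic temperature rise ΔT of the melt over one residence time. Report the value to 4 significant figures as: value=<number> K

value=27.65 K

Q_s = Q / 3600 = 250.3 / 3600 = 0.0695278 kg/s
t_res = M / Q_s = 4.18 ÷ 0.0695278 = 60.1199 s
Geometry in metres: D = 45.6 mm → 0.0456 m, h = 3.56 mm → 0.00356 m; screw speed N = 35.2 rpm = 0.586667 rev/s
Shear rate: γ̇ = πDN/h = π·0.0456·0.586667/0.00356 = 23.6078 s⁻¹
ΔT = η·γ̇²·t_res/(ρ·cp) = [1430 × 23.6078² × 60.1199] / [980 × 1768] = 27.654 K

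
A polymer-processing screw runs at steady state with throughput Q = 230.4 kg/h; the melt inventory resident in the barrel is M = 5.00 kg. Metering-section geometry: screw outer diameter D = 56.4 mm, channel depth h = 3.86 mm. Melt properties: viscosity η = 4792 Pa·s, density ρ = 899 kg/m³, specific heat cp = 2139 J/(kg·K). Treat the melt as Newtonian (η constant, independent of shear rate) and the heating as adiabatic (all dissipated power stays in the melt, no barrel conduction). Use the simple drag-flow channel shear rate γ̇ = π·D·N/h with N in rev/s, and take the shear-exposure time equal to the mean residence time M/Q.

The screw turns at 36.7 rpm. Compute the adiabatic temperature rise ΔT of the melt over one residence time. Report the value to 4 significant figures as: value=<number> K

value=153.5 K

Convert throughput: Q = 230.4 kg/h = 230.4/3600 = 0.064 kg/s
Mean residence time: t_res = M/Q_s = 5.00 kg / 0.064 kg/s = 78.125 s
Convert to SI: D = 0.0564 m, h = 0.00386 m, N = 36.7/60 = 0.611667 rev/s
Shear rate: γ̇ = πDN/h = π·0.0564·0.611667/0.00386 = 28.0774 s⁻¹
ΔT = η·γ̇²·t_res / (ρ·cp) = 4792 · (28.0774)² · 78.125 / (899 · 2139) = 153.479 K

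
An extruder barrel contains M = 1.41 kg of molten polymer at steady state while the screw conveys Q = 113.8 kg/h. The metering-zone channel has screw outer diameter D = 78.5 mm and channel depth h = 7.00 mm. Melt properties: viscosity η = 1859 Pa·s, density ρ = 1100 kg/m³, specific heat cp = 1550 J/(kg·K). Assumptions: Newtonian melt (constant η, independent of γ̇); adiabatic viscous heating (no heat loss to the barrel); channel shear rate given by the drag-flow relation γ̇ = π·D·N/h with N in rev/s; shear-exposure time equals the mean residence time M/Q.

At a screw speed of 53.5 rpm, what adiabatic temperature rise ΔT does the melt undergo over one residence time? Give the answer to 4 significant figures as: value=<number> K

Convert throughput: Q = 113.8 kg/h = 113.8/3600 = 0.0316111 kg/s
t_res = M / Q_s = 1.41 / 0.0316111 = 44.6046 s
Geometry in metres: D = 78.5 mm → 0.0785 m, h = 7.00 mm → 0.007 m; screw speed N = 53.5 rpm = 0.891667 rev/s
γ̇ = π·D·N / h = π · 0.0785 · 0.891667 / 0.007 = 31.4141 s⁻¹
Adiabatic rise: ΔT = η γ̇² t_res / (ρ cp) = 1859·(31.4141)²·44.6046 / (1100·1550) = 47.9935 K

value=47.99 K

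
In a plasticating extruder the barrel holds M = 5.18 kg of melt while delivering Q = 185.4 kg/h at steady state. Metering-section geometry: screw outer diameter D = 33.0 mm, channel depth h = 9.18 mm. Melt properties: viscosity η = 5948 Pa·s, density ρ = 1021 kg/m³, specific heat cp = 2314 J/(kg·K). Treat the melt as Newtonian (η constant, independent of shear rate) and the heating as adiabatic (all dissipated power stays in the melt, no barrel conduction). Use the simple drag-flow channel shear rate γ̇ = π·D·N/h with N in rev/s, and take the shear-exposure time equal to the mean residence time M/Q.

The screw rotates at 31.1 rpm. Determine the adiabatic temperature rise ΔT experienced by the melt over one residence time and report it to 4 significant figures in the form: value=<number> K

value=8.677 K

Q_s = Q / 3600 = 185.4 / 3600 = 0.0515 kg/s
t_res = M / Q_s = 5.18 ÷ 0.0515 = 100.583 s
Convert to SI: D = 0.033 m, h = 0.00918 m, N = 31.1/60 = 0.518333 rev/s
γ̇ = π D N / h = (π)(0.033)(0.518333) / 0.00918 = 5.8537 s⁻¹
ΔT = η·γ̇²·t_res / (ρ·cp) = 5948 · (5.8537)² · 100.583 / (1021 · 2314) = 8.67691 K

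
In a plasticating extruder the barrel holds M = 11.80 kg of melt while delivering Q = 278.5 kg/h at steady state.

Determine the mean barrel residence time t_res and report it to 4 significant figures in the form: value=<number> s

Convert throughput: Q = 278.5 kg/h = 278.5/3600 = 0.0773611 kg/s
Mean residence time: t_res = M/Q_s = 11.80 kg / 0.0773611 kg/s = 152.531 s

value=152.5 s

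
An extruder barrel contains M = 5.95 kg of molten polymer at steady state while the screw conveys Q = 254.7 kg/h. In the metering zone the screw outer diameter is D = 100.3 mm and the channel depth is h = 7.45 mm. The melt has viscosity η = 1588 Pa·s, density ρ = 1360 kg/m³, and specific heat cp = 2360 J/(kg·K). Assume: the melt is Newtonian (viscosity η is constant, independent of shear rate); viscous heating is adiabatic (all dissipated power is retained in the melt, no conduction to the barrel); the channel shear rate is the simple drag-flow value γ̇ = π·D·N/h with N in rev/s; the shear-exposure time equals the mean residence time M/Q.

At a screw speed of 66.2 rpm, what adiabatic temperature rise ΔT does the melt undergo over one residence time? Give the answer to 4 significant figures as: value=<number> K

Q_s = Q / 3600 = 254.7 / 3600 = 0.07075 kg/s
t_res = M / Q_s = 5.95 / 0.07075 = 84.0989 s
Convert to SI: D = 0.1003 m, h = 0.00745 m, N = 66.2/60 = 1.10333 rev/s
Shear rate: γ̇ = πDN/h = π·0.1003·1.10333/0.00745 = 46.6661 s⁻¹
Adiabatic rise: ΔT = η γ̇² t_res / (ρ cp) = 1588·(46.6661)²·84.0989 / (1360·2360) = 90.6134 K

value=90.61 K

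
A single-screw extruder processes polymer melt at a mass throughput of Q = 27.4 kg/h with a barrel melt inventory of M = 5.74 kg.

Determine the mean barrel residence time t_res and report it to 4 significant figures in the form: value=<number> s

Throughput in SI: Q_s = 27.4 kg/h ÷ 3600 s/h = 0.00761111 kg/s
t_res = M / Q_s = 5.74 ÷ 0.00761111 = 754.161 s

value=754.2 s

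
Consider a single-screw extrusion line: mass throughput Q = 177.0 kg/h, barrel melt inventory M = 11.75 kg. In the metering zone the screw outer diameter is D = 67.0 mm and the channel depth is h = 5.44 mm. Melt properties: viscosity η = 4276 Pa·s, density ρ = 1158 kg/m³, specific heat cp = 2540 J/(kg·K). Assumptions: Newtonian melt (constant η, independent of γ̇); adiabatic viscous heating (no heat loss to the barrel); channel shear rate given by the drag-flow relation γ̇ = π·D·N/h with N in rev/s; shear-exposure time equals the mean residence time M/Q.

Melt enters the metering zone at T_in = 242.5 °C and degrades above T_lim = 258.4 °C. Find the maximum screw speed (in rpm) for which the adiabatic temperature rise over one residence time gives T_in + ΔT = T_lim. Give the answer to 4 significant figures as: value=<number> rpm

value=10.49 rpm

Throughput in SI: Q_s = 177.0 kg/h ÷ 3600 s/h = 0.0491667 kg/s
t_res = M / Q_s = 11.75 ÷ 0.0491667 = 238.983 s
Convert to metres: D = 0.067 m, h = 0.00544 m
ΔT_a = T_lim − T_in = 258.4 − 242.5 = 15.9 K
Invert ΔT = ηγ̇²t_res/(ρcp) for γ̇: γ̇_max² = ΔT_a ρ cp / (η t_res) = 15.9·1158·2540 / (4276·238.983) = 45.7651 s⁻²
γ̇_max = √45.7651 = 6.76499 s⁻¹
Solve γ̇ = πDN/h for N: N_max = γ̇_max·h/(π·D) = 6.76499 × 0.00544 / (π × 0.067) = 0.17484 rev/s = 10.4904 rpm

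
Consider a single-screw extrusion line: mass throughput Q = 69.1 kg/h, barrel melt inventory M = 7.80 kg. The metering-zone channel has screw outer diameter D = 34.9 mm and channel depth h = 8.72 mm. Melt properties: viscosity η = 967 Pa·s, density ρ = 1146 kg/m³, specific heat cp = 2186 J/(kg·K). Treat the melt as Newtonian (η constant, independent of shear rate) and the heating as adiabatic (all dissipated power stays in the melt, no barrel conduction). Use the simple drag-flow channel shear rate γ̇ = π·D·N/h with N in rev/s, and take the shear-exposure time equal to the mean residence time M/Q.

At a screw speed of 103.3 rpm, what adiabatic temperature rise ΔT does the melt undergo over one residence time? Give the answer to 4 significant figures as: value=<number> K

Q_s = Q / 3600 = 69.1 / 3600 = 0.0191944 kg/s
t_res = M / Q_s = 7.80 / 0.0191944 = 406.368 s
Geometry in metres: D = 34.9 mm → 0.0349 m, h = 8.72 mm → 0.00872 m; screw speed N = 103.3 rpm = 1.72167 rev/s
γ̇ = π D N / h = (π)(0.0349)(1.72167) / 0.00872 = 21.6475 s⁻¹
ΔT = η·γ̇²·t_res/(ρ·cp) = [967 × 21.6475² × 406.368] / [1146 × 2186] = 73.5066 K

value=73.51 K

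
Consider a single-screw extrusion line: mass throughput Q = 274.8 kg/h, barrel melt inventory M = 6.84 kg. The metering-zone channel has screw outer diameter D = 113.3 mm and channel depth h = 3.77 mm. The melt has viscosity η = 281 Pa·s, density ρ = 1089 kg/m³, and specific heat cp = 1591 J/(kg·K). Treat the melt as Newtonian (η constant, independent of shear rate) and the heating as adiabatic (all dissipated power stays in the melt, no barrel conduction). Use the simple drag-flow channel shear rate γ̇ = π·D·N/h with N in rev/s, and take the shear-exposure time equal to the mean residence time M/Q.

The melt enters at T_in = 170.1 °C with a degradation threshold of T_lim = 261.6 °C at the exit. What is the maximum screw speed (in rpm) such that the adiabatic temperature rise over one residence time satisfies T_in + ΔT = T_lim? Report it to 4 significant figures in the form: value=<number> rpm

Q_s = Q / 3600 = 274.8 / 3600 = 0.0763333 kg/s
Mean residence time: t_res = M/Q_s = 6.84 kg / 0.0763333 kg/s = 89.607 s
D = 113.3 mm = 0.1133 m;  h = 3.77 mm = 0.00377 m
Allowable rise: ΔT_a = T_lim − T_in = 261.6 − 170.1 = 91.5 K
γ̇_max² = ΔT_a·ρ·cp / (η·t_res) = [91.5 × 1089 × 1591] / [281 × 89.607] = 6296.09 s⁻²
γ̇_max = sqrt(6296.09) = 79.3479 s⁻¹
N_max = γ̇_max·h / (π·D) = 79.3479 · 0.00377 / (π · 0.1133) = 0.840421 rev/s = 50.4253 rpm

value=50.43 rpm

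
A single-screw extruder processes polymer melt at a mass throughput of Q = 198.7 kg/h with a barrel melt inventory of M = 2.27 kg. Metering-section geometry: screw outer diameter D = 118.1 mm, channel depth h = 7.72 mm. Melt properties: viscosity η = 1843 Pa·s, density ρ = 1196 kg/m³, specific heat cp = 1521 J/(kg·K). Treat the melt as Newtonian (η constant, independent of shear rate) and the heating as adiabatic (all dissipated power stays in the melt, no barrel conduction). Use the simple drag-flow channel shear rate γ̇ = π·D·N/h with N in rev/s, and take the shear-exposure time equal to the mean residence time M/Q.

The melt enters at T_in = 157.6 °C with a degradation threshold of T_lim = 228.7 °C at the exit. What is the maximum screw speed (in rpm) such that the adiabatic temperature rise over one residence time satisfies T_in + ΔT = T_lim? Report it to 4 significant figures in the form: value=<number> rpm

value=51.57 rpm

Throughput in SI: Q_s = 198.7 kg/h ÷ 3600 s/h = 0.0551944 kg/s
Mean residence time: t_res = M/Q_s = 2.27 kg / 0.0551944 kg/s = 41.1273 s
Geometry in SI: D = 118.1 mm → 0.1181 m, h = 7.72 mm → 0.00772 m
Allowable rise: ΔT_a = T_lim − T_in = 228.7 − 157.6 = 71.1 K
Invert ΔT = ηγ̇²t_res/(ρcp) for γ̇: γ̇_max² = ΔT_a ρ cp / (η t_res) = 71.1·1196·1521 / (1843·41.1273) = 1706.37 s⁻²
γ̇_max = sqrt(1706.37) = 41.3083 s⁻¹
N_max = γ̇_max·h / (π·D) = 41.3083 · 0.00772 / (π · 0.1181) = 0.859517 rev/s = 51.571 rpm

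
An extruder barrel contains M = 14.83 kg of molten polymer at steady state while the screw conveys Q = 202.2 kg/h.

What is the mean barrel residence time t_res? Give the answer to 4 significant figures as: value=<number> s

Throughput in SI: Q_s = 202.2 kg/h ÷ 3600 s/h = 0.0561667 kg/s
t_res = M / Q_s = 14.83 ÷ 0.0561667 = 264.036 s

value=264.0 s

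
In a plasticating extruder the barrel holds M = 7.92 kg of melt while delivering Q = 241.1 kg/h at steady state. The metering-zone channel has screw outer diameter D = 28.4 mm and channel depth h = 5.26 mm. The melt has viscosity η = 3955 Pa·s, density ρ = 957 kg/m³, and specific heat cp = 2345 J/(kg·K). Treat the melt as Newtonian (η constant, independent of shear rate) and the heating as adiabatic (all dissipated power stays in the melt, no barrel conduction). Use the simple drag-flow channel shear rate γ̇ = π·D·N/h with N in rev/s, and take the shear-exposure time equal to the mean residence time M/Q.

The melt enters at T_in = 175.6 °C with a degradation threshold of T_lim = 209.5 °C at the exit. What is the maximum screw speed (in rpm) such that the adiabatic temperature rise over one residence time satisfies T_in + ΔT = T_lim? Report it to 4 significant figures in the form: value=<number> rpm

Throughput in SI: Q_s = 241.1 kg/h ÷ 3600 s/h = 0.0669722 kg/s
t_res = M / Q_s = 7.92 ÷ 0.0669722 = 118.258 s
Geometry in SI: D = 28.4 mm → 0.0284 m, h = 5.26 mm → 0.00526 m
Allowable rise: ΔT_a = T_lim − T_in = 209.5 − 175.6 = 33.9 K
γ̇_max² = ΔT_a·ρ·cp / (η·t_res) = [33.9 × 957 × 2345] / [3955 × 118.258] = 162.659 s⁻²
Take the square root: γ̇_max = √(162.659) = 12.7538 s⁻¹
Solve γ̇ = πDN/h for N: N_max = γ̇_max·h/(π·D) = 12.7538 × 0.00526 / (π × 0.0284) = 0.751893 rev/s = 45.1136 rpm

value=45.11 rpm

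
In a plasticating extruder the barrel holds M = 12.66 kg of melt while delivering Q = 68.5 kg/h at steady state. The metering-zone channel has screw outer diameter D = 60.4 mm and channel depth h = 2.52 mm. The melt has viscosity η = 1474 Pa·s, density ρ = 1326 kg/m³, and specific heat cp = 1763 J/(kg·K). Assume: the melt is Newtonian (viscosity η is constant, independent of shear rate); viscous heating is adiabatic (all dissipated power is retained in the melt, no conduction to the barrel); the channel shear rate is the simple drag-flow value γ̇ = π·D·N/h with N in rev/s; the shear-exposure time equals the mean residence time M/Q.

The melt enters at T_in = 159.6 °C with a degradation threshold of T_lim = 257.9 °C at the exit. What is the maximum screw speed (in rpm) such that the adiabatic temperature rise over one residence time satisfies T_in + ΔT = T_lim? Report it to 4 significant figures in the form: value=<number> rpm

Q_s = Q / 3600 = 68.5 / 3600 = 0.0190278 kg/s
Mean residence time: t_res = M/Q_s = 12.66 kg / 0.0190278 kg/s = 665.343 s
D = 60.4 mm = 0.0604 m;  h = 2.52 mm = 0.00252 m
Allowable rise: ΔT_a = T_lim − T_in = 257.9 − 159.6 = 98.3 K
γ̇_max² = ΔT_a·ρ·cp/(η·t_res) = 98.3·1326·1763/(1474·665.343) = 234.318 s⁻²
γ̇_max = √234.318 = 15.3075 s⁻¹
N_max = γ̇_max h / (πD) = 15.3075·0.00252/(π·0.0604) = 0.20329 rev/s → ×60 = 12.1974 rpm

value=12.20 rpm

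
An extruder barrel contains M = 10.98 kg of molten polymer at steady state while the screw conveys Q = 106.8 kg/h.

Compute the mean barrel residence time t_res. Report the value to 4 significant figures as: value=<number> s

value=370.1 s

Throughput in SI: Q_s = 106.8 kg/h ÷ 3600 s/h = 0.0296667 kg/s
Mean residence time: t_res = M/Q_s = 10.98 kg / 0.0296667 kg/s = 370.112 s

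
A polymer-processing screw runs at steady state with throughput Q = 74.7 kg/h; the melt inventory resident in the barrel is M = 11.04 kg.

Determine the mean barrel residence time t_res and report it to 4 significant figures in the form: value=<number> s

Convert throughput: Q = 74.7 kg/h = 74.7/3600 = 0.02075 kg/s
Mean residence time: t_res = M/Q_s = 11.04 kg / 0.02075 kg/s = 532.048 s

value=532.0 s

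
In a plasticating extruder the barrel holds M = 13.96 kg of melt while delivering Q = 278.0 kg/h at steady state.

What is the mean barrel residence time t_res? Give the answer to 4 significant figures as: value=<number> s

Convert throughput: Q = 278.0 kg/h = 278.0/3600 = 0.0772222 kg/s
t_res = M / Q_s = 13.96 / 0.0772222 = 180.777 s

value=180.8 s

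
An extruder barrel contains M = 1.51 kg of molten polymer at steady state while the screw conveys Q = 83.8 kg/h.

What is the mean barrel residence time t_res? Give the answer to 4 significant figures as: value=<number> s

Convert throughput: Q = 83.8 kg/h = 83.8/3600 = 0.0232778 kg/s
t_res = M / Q_s = 1.51 ÷ 0.0232778 = 64.8687 s

value=64.87 s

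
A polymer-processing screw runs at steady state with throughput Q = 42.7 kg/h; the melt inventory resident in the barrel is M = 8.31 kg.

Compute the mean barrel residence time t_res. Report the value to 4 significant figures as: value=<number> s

value=700.6 s

Throughput in SI: Q_s = 42.7 kg/h ÷ 3600 s/h = 0.0118611 kg/s
t_res = M / Q_s = 8.31 / 0.0118611 = 700.609 s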